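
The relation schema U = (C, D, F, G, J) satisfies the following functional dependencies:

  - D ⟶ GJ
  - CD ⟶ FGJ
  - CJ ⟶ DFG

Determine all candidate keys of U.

{C, D}, {C, J}

Attribute C never appears on the right-hand side of any dependency, so C must belong to every candidate key.
{C}⁺ = {C}, which is not all of the schema, so we must add further attributes.
{C, D}⁺: D→GJ adds G, J; CD→FGJ adds F → {C, D, F, G, J}. Minimal: {D}⁺ = {D, G, J}; {C}⁺ = {C} — none reach the full schema.
{C, J}⁺: CJ→DFG adds D, F, G → {C, D, F, G, J}. Minimal: {J}⁺ = {J}; {C}⁺ = {C} — none reach the full schema.
Any other superkey contains one of these as a subset, so there are no further candidate keys.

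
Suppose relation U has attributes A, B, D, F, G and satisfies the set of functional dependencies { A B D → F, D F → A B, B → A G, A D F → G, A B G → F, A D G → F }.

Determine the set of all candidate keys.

{B, D}⁺: B→AG adds A, G; ABG→F adds F → {A, B, D, F, G}. Minimal: {D}⁺ = {D}; {B}⁺ = {A, B, F, G} — none reach the full schema.
{D, F}⁺: DF→AB adds A, B; B→AG adds G → {A, B, D, F, G}. Minimal: {F}⁺ = {F}; {D}⁺ = {D} — none reach the full schema.
{A, D, G}⁺: ADG→F adds F; DF→AB adds B → {A, B, D, F, G}. Minimal: {D, G}⁺ = {D, G}; {A, G}⁺ = {A, G}; {A, D}⁺ = {A, D} — none reach the full schema.
Any other superkey contains one of these as a subset, so there are no further candidate keys.

{B, D}; {D, F}; {A, D, G}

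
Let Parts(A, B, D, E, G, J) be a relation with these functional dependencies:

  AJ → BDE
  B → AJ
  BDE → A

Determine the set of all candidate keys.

{B, G}⁺: B→AJ adds A, J; AJ→BDE adds D, E → {A, B, D, E, G, J}. Minimal: {G}⁺ = {G}; {B}⁺ = {A, B, D, E, J} — none reach the full schema.
{A, G, J}⁺: AJ→BDE adds B, D, E → {A, B, D, E, G, J}. Minimal: {G, J}⁺ = {G, J}; {A, J}⁺ = {A, B, D, E, J}; {A, G}⁺ = {A, G} — none reach the full schema.

BG; AGJ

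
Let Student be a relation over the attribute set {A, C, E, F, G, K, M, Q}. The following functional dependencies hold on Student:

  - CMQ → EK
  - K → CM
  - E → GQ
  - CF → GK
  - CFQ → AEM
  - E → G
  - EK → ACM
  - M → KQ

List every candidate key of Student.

(C, F), (F, K), (F, M)

Attribute F never appears on the right-hand side of any dependency, so F must belong to every candidate key.
{F}⁺ = {F}, which is not all of the schema, so we must add further attributes.
{C, F}⁺: CF→GK adds G, K; K→CM adds M; M→KQ adds Q; CMQ→EK adds E; CFQ→AEM adds A → {A, C, E, F, G, K, M, Q}. Minimal: {F}⁺ = {F}; {C}⁺ = {C} — none reach the full schema.
{F, K}⁺: K→CM adds C, M; CF→GK adds G; M→KQ adds Q; CMQ→EK adds E; CFQ→AEM adds A → {A, C, E, F, G, K, M, Q}. Minimal: {K}⁺ = {A, C, E, G, K, M, Q}; {F}⁺ = {F} — none reach the full schema.
{F, M}⁺: M→KQ adds K, Q; K→CM adds C; CF→GK adds G; CFQ→AEM adds A, E → {A, C, E, F, G, K, M, Q}. Minimal: {M}⁺ = {A, C, E, G, K, M, Q}; {F}⁺ = {F} — none reach the full schema.
Any other superkey contains one of these as a subset, so there are no further candidate keys.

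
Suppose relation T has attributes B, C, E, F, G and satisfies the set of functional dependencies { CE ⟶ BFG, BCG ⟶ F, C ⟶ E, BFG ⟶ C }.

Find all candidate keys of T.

C; BFG

{C}⁺: C→E adds E; CE→BFG adds B, F, G → {B, C, E, F, G}.
{B, F, G}⁺: BFG→C adds C; C→E adds E → {B, C, E, F, G}. Minimal: {F, G}⁺ = {F, G}; {B, G}⁺ = {B, G}; {B, F}⁺ = {B, F} — none reach the full schema.
Any other superkey contains one of these as a subset, so there are no further candidate keys.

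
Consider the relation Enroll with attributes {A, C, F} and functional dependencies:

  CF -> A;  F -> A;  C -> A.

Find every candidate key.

Attributes C, F never appear on any right-hand side, so every candidate key must contain {C, F}.
{C, F}⁺ = {A, C, F}, which is all of the schema, so {C, F} is the only candidate key.

{C, F}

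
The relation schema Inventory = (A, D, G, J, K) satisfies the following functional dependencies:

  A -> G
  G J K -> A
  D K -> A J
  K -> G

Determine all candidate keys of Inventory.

(D, K)

Attributes D, K never appear on any right-hand side, so every candidate key must contain {D, K}.
{D, K}⁺ = {A, D, G, J, K}, which is all of the schema, so {D, K} is the only candidate key.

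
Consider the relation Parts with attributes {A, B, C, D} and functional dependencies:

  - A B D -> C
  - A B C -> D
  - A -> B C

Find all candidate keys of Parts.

{A}

Attribute A never appears on the right-hand side of any dependency, so A must belong to every candidate key.
{A}⁺ = {A, B, C, D}, which is all of the schema, so {A} is the only candidate key.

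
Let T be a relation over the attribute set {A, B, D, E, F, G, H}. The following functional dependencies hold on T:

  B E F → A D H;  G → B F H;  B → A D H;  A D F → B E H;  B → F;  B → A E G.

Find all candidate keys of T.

{B}⁺: B→ADH adds A, D, H; B→F adds F; B→AEG adds E, G → {A, B, D, E, F, G, H}.
{G}⁺: G→BFH adds B, F, H; B→ADH adds A, D; ADF→BEH adds E → {A, B, D, E, F, G, H}.
{A, D, F}⁺: ADF→BEH adds B, E, H; B→AEG adds G → {A, B, D, E, F, G, H}. Minimal: {D, F}⁺ = {D, F}; {A, F}⁺ = {A, F}; {A, D}⁺ = {A, D} — none reach the full schema.
Any other superkey contains one of these as a subset, so there are no further candidate keys.

(B), (G), (A, D, F)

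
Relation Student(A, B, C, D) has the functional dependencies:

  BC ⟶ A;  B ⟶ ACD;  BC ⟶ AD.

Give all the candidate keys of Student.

(B)

Attribute B never appears on the right-hand side of any dependency, so B must belong to every candidate key.
{B}⁺ = {A, B, C, D}, which is all of the schema, so {B} is the only candidate key.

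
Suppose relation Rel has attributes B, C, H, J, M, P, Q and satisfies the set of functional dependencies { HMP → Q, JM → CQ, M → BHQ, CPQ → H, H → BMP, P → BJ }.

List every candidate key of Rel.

{H}⁺: H→BMP adds B, M, P; P→BJ adds J; HMP→Q adds Q; JM→CQ adds C → {B, C, H, J, M, P, Q}.
{M}⁺: M→BHQ adds B, H, Q; H→BMP adds P; P→BJ adds J; JM→CQ adds C → {B, C, H, J, M, P, Q}.
{C, P, Q}⁺: CPQ→H adds H; H→BMP adds B, M; P→BJ adds J → {B, C, H, J, M, P, Q}.

{H}, {M}, {C, P, Q}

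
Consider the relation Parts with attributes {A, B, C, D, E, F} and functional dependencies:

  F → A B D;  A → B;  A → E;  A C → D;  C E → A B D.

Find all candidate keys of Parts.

Attributes C, F never appear on any right-hand side, so every candidate key must contain {C, F}.
{C, F}⁺ = {A, B, C, D, E, F}, which is all of the schema, so {C, F} is the only candidate key.

{C, F}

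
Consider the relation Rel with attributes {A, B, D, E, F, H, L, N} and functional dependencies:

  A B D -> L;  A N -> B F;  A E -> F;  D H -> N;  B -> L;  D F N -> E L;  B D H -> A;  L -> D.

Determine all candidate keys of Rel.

{B, H}, {A, D, H}, {A, H, L}, {A, H, N}

Attribute H never appears on the right-hand side of any dependency, so H must belong to every candidate key.
{H}⁺ = {H}, which is not all of the schema, so we must add further attributes.
{B, H}⁺: B→L adds L; L→D adds D; DH→N adds N; BDH→A adds A; AN→BF adds F; DFN→EL adds E → {A, B, D, E, F, H, L, N}.
{A, D, H}⁺: DH→N adds N; AN→BF adds B, F; B→L adds L; DFN→EL adds E → {A, B, D, E, F, H, L, N}.
{A, H, L}⁺: L→D adds D; DH→N adds N; AN→BF adds B, F; DFN→EL adds E → {A, B, D, E, F, H, L, N}.
{A, H, N}⁺: AN→BF adds B, F; B→L adds L; L→D adds D; DFN→EL adds E → {A, B, D, E, F, H, L, N}.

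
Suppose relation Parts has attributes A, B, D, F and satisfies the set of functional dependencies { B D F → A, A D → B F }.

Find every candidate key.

{A, D}⁺: AD→BF adds B, F → {A, B, D, F}. Minimal: {D}⁺ = {D}; {A}⁺ = {A} — none reach the full schema.
{B, D, F}⁺: BDF→A adds A → {A, B, D, F}. Minimal: {D, F}⁺ = {D, F}; {B, F}⁺ = {B, F}; {B, D}⁺ = {B, D} — none reach the full schema.

(A, D); (B, D, F)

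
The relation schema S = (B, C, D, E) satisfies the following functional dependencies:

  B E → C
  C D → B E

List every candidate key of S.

{C, D}; {B, D, E}

Attribute D never appears on the right-hand side of any dependency, so D must belong to every candidate key.
{D}⁺ = {D}, which is not all of the schema, so we must add further attributes.
{C, D}⁺: CD→BE adds B, E → {B, C, D, E}. Minimal: {D}⁺ = {D}; {C}⁺ = {C} — none reach the full schema.
{B, D, E}⁺: BE→C adds C → {B, C, D, E}. Minimal: {D, E}⁺ = {D, E}; {B, E}⁺ = {B, C, E}; {B, D}⁺ = {B, D} — none reach the full schema.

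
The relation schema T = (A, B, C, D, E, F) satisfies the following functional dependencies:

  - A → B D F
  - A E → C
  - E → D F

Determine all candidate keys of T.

{A, E}

Attributes A, E never appear on any right-hand side, so every candidate key must contain {A, E}.
{A, E}⁺ = {A, B, C, D, E, F}, which is all of the schema, so {A, E} is the only candidate key.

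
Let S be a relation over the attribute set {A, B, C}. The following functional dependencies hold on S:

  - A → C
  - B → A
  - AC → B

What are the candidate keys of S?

{A}, {B}

{A}⁺: A→C adds C; AC→B adds B → {A, B, C}.
{B}⁺: B→A adds A; A→C adds C → {A, B, C}.
Any other superkey contains one of these as a subset, so there are no further candidate keys.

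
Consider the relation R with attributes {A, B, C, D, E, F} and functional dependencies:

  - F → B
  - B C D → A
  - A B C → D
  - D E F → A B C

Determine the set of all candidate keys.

(D, E, F); (A, C, E, F)

{D, E, F}⁺: F→B adds B; DEF→ABC adds A, C → {A, B, C, D, E, F}. Minimal: {E, F}⁺ = {B, E, F}; {D, F}⁺ = {B, D, F}; {D, E}⁺ = {D, E} — none reach the full schema.
{A, C, E, F}⁺: F→B adds B; ABC→D adds D → {A, B, C, D, E, F}. Minimal: {C, E, F}⁺ = {B, C, E, F}; {A, E, F}⁺ = {A, B, E, F}; {A, C, F}⁺ = {A, B, C, D, F}; … — none reach the full schema.
Any other superkey contains one of these as a subset, so there are no further candidate keys.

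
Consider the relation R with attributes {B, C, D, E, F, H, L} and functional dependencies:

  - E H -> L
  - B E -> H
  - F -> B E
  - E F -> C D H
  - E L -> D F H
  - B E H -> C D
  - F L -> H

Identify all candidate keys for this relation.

F; BE; EH; EL

{F}⁺: F→BE adds B, E; EF→CDH adds C, D, H; EH→L adds L → {B, C, D, E, F, H, L}.
{B, E}⁺: BE→H adds H; BEH→CD adds C, D; EH→L adds L; EL→DFH adds F → {B, C, D, E, F, H, L}. Minimal: {E}⁺ = {E}; {B}⁺ = {B} — none reach the full schema.
{E, H}⁺: EH→L adds L; EL→DFH adds D, F; F→BE adds B; EF→CDH adds C → {B, C, D, E, F, H, L}. Minimal: {H}⁺ = {H}; {E}⁺ = {E} — none reach the full schema.
{E, L}⁺: EL→DFH adds D, F, H; F→BE adds B; EF→CDH adds C → {B, C, D, E, F, H, L}. Minimal: {L}⁺ = {L}; {E}⁺ = {E} — none reach the full schema.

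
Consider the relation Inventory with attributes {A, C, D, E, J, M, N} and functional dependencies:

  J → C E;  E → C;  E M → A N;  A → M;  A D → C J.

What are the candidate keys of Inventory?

Attribute D never appears on the right-hand side of any dependency, so D must belong to every candidate key.
{D}⁺ = {D}, which is not all of the schema, so we must add further attributes.
{A, D}⁺: A→M adds M; AD→CJ adds C, J; J→CE adds E; EM→AN adds N → {A, C, D, E, J, M, N}. Minimal: {D}⁺ = {D}; {A}⁺ = {A, M} — none reach the full schema.
{D, E, M}⁺: E→C adds C; EM→AN adds A, N; AD→CJ adds J → {A, C, D, E, J, M, N}. Minimal: {E, M}⁺ = {A, C, E, M, N}; {D, M}⁺ = {D, M}; {D, E}⁺ = {C, D, E} — none reach the full schema.
{D, J, M}⁺: J→CE adds C, E; EM→AN adds A, N → {A, C, D, E, J, M, N}. Minimal: {J, M}⁺ = {A, C, E, J, M, N}; {D, M}⁺ = {D, M}; {D, J}⁺ = {C, D, E, J} — none reach the full schema.
Any other superkey contains one of these as a subset, so there are no further candidate keys.

{A, D}, {D, E, M}, {D, J, M}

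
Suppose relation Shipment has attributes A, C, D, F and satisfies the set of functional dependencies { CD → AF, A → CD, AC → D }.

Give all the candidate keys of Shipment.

A, CD

{A}⁺: A→CD adds C, D; CD→AF adds F → {A, C, D, F}.
{C, D}⁺: CD→AF adds A, F → {A, C, D, F}. Minimal: {D}⁺ = {D}; {C}⁺ = {C} — none reach the full schema.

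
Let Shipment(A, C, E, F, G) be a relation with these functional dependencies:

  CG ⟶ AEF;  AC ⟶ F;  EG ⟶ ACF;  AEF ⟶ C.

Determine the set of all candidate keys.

{C, G}, {E, G}

Attribute G never appears on the right-hand side of any dependency, so G must belong to every candidate key.
{G}⁺ = {G}, which is not all of the schema, so we must add further attributes.
{C, G}⁺: CG→AEF adds A, E, F → {A, C, E, F, G}. Minimal: {G}⁺ = {G}; {C}⁺ = {C} — none reach the full schema.
{E, G}⁺: EG→ACF adds A, C, F → {A, C, E, F, G}. Minimal: {G}⁺ = {G}; {E}⁺ = {E} — none reach the full schema.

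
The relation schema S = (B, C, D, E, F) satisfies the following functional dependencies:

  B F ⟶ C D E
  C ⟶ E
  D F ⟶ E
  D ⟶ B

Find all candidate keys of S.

Attribute F never appears on the right-hand side of any dependency, so F must belong to every candidate key.
{F}⁺ = {F}, which is not all of the schema, so we must add further attributes.
{B, F}⁺: BF→CDE adds C, D, E → {B, C, D, E, F}. Minimal: {F}⁺ = {F}; {B}⁺ = {B} — none reach the full schema.
{D, F}⁺: DF→E adds E; D→B adds B; BF→CDE adds C → {B, C, D, E, F}. Minimal: {F}⁺ = {F}; {D}⁺ = {B, D} — none reach the full schema.

BF, DF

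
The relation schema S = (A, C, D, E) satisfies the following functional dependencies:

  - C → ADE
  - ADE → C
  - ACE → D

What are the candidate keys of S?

{C}; {A, D, E}

{C}⁺: C→ADE adds A, D, E → {A, C, D, E}.
{A, D, E}⁺: ADE→C adds C → {A, C, D, E}. Minimal: {D, E}⁺ = {D, E}; {A, E}⁺ = {A, E}; {A, D}⁺ = {A, D} — none reach the full schema.
Any other superkey contains one of these as a subset, so there are no further candidate keys.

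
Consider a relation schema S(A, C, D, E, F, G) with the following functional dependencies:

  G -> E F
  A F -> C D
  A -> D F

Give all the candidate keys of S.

(A, G)

Attributes A, G never appear on any right-hand side, so every candidate key must contain {A, G}.
{A, G}⁺ = {A, C, D, E, F, G}, which is all of the schema, so {A, G} is the only candidate key.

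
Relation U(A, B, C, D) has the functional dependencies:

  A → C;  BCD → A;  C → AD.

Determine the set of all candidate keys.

Attribute B never appears on the right-hand side of any dependency, so B must belong to every candidate key.
{B}⁺ = {B}, which is not all of the schema, so we must add further attributes.
{A, B}⁺: A→C adds C; C→AD adds D → {A, B, C, D}.
{B, C}⁺: C→AD adds A, D → {A, B, C, D}.
Any other superkey contains one of these as a subset, so there are no further candidate keys.

{A, B}, {B, C}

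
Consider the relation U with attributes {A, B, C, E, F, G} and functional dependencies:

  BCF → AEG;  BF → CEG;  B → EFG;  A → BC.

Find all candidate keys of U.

A; B

{A}⁺: A→BC adds B, C; B→EFG adds E, F, G → {A, B, C, E, F, G}.
{B}⁺: B→EFG adds E, F, G; BF→CEG adds C; BCF→AEG adds A → {A, B, C, E, F, G}.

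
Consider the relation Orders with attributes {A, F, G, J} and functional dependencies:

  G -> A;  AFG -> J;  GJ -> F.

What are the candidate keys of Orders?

Attribute G never appears on the right-hand side of any dependency, so G must belong to every candidate key.
{G}⁺ = {A, G}, which is not all of the schema, so we must add further attributes.
{F, G}⁺: G→A adds A; AFG→J adds J → {A, F, G, J}. Minimal: {G}⁺ = {A, G}; {F}⁺ = {F} — none reach the full schema.
{G, J}⁺: G→A adds A; GJ→F adds F → {A, F, G, J}. Minimal: {J}⁺ = {J}; {G}⁺ = {A, G} — none reach the full schema.
Any other superkey contains one of these as a subset, so there are no further candidate keys.

FG; GJ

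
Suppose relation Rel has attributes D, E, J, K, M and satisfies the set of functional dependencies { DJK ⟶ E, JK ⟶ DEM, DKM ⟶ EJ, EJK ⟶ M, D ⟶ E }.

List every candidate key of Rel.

{J, K}, {D, K, M}

Attribute K never appears on the right-hand side of any dependency, so K must belong to every candidate key.
{K}⁺ = {K}, which is not all of the schema, so we must add further attributes.
{J, K}⁺: JK→DEM adds D, E, M → {D, E, J, K, M}. Minimal: {K}⁺ = {K}; {J}⁺ = {J} — none reach the full schema.
{D, K, M}⁺: DKM→EJ adds E, J → {D, E, J, K, M}. Minimal: {K, M}⁺ = {K, M}; {D, M}⁺ = {D, E, M}; {D, K}⁺ = {D, E, K} — none reach the full schema.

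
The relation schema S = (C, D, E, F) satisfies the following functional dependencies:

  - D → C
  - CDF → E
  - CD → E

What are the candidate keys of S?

(D, F)

{D, F}⁺: D→C adds C; CDF→E adds E → {C, D, E, F}.
No other minimal superkey exists.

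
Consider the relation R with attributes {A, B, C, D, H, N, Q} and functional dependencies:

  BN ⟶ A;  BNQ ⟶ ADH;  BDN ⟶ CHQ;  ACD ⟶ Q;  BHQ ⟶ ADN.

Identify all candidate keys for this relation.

{B, D, N}; {B, H, Q}; {B, N, Q}; {A, B, C, D, H}

Attribute B never appears on the right-hand side of any dependency, so B must belong to every candidate key.
{B}⁺ = {B}, which is not all of the schema, so we must add further attributes.
{B, D, N}⁺: BN→A adds A; BDN→CHQ adds C, H, Q → {A, B, C, D, H, N, Q}.
{B, H, Q}⁺: BHQ→ADN adds A, D, N; BDN→CHQ adds C → {A, B, C, D, H, N, Q}.
{B, N, Q}⁺: BN→A adds A; BNQ→ADH adds D, H; BDN→CHQ adds C → {A, B, C, D, H, N, Q}.
{A, B, C, D, H}⁺: ACD→Q adds Q; BHQ→ADN adds N → {A, B, C, D, H, N, Q}.
Any other superkey contains one of these as a subset, so there are no further candidate keys.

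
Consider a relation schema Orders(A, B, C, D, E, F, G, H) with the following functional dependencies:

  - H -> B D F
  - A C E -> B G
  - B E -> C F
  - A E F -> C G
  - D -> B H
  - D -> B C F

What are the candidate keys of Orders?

ADE, AEH

{A, D, E}⁺: D→BH adds B, H; D→BCF adds C, F; ACE→BG adds G → {A, B, C, D, E, F, G, H}. Minimal: {D, E}⁺ = {B, C, D, E, F, H}; {A, E}⁺ = {A, E}; {A, D}⁺ = {A, B, C, D, F, H} — none reach the full schema.
{A, E, H}⁺: H→BDF adds B, D, F; BE→CF adds C; AEF→CG adds G → {A, B, C, D, E, F, G, H}. Minimal: {E, H}⁺ = {B, C, D, E, F, H}; {A, H}⁺ = {A, B, C, D, F, H}; {A, E}⁺ = {A, E} — none reach the full schema.
Any other superkey contains one of these as a subset, so there are no further candidate keys.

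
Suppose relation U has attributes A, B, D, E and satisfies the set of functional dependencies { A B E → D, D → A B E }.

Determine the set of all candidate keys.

{D}; {A, B, E}

{D}⁺: D→ABE adds A, B, E → {A, B, D, E}.
{A, B, E}⁺: ABE→D adds D → {A, B, D, E}. Minimal: {B, E}⁺ = {B, E}; {A, E}⁺ = {A, E}; {A, B}⁺ = {A, B} — none reach the full schema.
Any other superkey contains one of these as a subset, so there are no further candidate keys.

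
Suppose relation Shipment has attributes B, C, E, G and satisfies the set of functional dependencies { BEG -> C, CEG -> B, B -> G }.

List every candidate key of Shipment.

{B, E}⁺: B→G adds G; BEG→C adds C → {B, C, E, G}. Minimal: {E}⁺ = {E}; {B}⁺ = {B, G} — none reach the full schema.
{C, E, G}⁺: CEG→B adds B → {B, C, E, G}. Minimal: {E, G}⁺ = {E, G}; {C, G}⁺ = {C, G}; {C, E}⁺ = {C, E} — none reach the full schema.

{B, E}, {C, E, G}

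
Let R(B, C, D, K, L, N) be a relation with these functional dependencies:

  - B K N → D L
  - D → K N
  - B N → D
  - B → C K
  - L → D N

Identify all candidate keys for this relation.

Attribute B never appears on the right-hand side of any dependency, so B must belong to every candidate key.
{B}⁺ = {B, C, K}, which is not all of the schema, so we must add further attributes.
{B, D}⁺: D→KN adds K, N; B→CK adds C; BKN→DL adds L → {B, C, D, K, L, N}. Minimal: {D}⁺ = {D, K, N}; {B}⁺ = {B, C, K} — none reach the full schema.
{B, L}⁺: B→CK adds C, K; L→DN adds D, N → {B, C, D, K, L, N}. Minimal: {L}⁺ = {D, K, L, N}; {B}⁺ = {B, C, K} — none reach the full schema.
{B, N}⁺: BN→D adds D; B→CK adds C, K; BKN→DL adds L → {B, C, D, K, L, N}. Minimal: {N}⁺ = {N}; {B}⁺ = {B, C, K} — none reach the full schema.
Any other superkey contains one of these as a subset, so there are no further candidate keys.

(B, D), (B, L), (B, N)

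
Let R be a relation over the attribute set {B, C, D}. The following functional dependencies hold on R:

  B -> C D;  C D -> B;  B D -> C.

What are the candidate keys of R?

(B); (C, D)

{B}⁺: B→CD adds C, D → {B, C, D}.
{C, D}⁺: CD→B adds B → {B, C, D}. Minimal: {D}⁺ = {D}; {C}⁺ = {C} — none reach the full schema.
Any other superkey contains one of these as a subset, so there are no further candidate keys.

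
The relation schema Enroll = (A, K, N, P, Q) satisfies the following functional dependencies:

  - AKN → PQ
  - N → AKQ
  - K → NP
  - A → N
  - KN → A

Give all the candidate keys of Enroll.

{A}⁺: A→N adds N; N→AKQ adds K, Q; K→NP adds P → {A, K, N, P, Q}.
{K}⁺: K→NP adds N, P; KN→A adds A; AKN→PQ adds Q → {A, K, N, P, Q}.
{N}⁺: N→AKQ adds A, K, Q; K→NP adds P → {A, K, N, P, Q}.
Any other superkey contains one of these as a subset, so there are no further candidate keys.

{A}; {K}; {N}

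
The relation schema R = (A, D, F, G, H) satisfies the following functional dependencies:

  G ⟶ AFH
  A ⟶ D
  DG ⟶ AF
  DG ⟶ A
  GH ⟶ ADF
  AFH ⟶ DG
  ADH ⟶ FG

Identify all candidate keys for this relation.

(G), (A, H)

{G}⁺: G→AFH adds A, F, H; A→D adds D → {A, D, F, G, H}.
{A, H}⁺: A→D adds D; ADH→FG adds F, G → {A, D, F, G, H}. Minimal: {H}⁺ = {H}; {A}⁺ = {A, D} — none reach the full schema.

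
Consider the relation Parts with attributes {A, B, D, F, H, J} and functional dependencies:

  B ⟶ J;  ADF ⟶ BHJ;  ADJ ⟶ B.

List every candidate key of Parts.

ADF

Attributes A, D, F never appear on any right-hand side, so every candidate key must contain {A, D, F}.
{A, D, F}⁺ = {A, B, D, F, H, J}, which is all of the schema, so {A, D, F} is the only candidate key.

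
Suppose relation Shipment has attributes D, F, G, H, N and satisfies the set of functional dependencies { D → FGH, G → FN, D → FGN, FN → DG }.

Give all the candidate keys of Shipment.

{D}⁺: D→FGH adds F, G, H; G→FN adds N → {D, F, G, H, N}.
{G}⁺: G→FN adds F, N; FN→DG adds D; D→FGH adds H → {D, F, G, H, N}.
{F, N}⁺: FN→DG adds D, G; D→FGH adds H → {D, F, G, H, N}. Minimal: {N}⁺ = {N}; {F}⁺ = {F} — none reach the full schema.
Any other superkey contains one of these as a subset, so there are no further candidate keys.

{D}; {G}; {F, N}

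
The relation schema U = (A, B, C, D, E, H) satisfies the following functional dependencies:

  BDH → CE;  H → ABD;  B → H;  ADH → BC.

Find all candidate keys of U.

{B}⁺: B→H adds H; H→ABD adds A, D; ADH→BC adds C; BDH→CE adds E → {A, B, C, D, E, H}.
{H}⁺: H→ABD adds A, B, D; ADH→BC adds C; BDH→CE adds E → {A, B, C, D, E, H}.

{B}, {H}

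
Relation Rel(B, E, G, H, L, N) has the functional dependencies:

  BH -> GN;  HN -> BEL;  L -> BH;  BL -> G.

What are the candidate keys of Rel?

{L}⁺: L→BH adds B, H; BL→G adds G; BH→GN adds N; HN→BEL adds E → {B, E, G, H, L, N}.
{B, H}⁺: BH→GN adds G, N; HN→BEL adds E, L → {B, E, G, H, L, N}. Minimal: {H}⁺ = {H}; {B}⁺ = {B} — none reach the full schema.
{H, N}⁺: HN→BEL adds B, E, L; BL→G adds G → {B, E, G, H, L, N}. Minimal: {N}⁺ = {N}; {H}⁺ = {H} — none reach the full schema.
Any other superkey contains one of these as a subset, so there are no further candidate keys.

{L}; {B, H}; {H, N}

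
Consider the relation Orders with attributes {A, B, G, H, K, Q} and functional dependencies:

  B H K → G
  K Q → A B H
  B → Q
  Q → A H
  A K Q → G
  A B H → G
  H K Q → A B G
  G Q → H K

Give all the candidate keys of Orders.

(B), (G, Q), (K, Q)

{B}⁺: B→Q adds Q; Q→AH adds A, H; ABH→G adds G; GQ→HK adds K → {A, B, G, H, K, Q}.
{G, Q}⁺: Q→AH adds A, H; GQ→HK adds K; KQ→ABH adds B → {A, B, G, H, K, Q}. Minimal: {Q}⁺ = {A, H, Q}; {G}⁺ = {G} — none reach the full schema.
{K, Q}⁺: KQ→ABH adds A, B, H; AKQ→G adds G → {A, B, G, H, K, Q}. Minimal: {Q}⁺ = {A, H, Q}; {K}⁺ = {K} — none reach the full schema.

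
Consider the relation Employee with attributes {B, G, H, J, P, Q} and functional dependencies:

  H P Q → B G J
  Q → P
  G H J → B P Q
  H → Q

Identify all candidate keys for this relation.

Attribute H never appears on the right-hand side of any dependency, so H must belong to every candidate key.
{H}⁺ = {B, G, H, J, P, Q}, which is all of the schema, so {H} is the only candidate key.

(H)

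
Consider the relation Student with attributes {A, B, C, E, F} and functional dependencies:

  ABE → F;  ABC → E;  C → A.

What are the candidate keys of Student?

{B, C}⁺: C→A adds A; ABC→E adds E; ABE→F adds F → {A, B, C, E, F}.
No other minimal superkey exists.

{B, C}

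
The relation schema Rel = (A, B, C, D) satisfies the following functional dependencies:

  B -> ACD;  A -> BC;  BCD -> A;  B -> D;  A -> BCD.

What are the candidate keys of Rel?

(A), (B)

{A}⁺: A→BC adds B, C; B→D adds D → {A, B, C, D}.
{B}⁺: B→ACD adds A, C, D → {A, B, C, D}.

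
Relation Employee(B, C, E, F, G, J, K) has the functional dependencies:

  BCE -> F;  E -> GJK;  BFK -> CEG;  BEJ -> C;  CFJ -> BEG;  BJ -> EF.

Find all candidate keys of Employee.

(B, E), (B, J), (B, F, K), (C, E, F), (C, F, J)

{B, E}⁺: E→GJK adds G, J, K; BEJ→C adds C; BJ→EF adds F → {B, C, E, F, G, J, K}. Minimal: {E}⁺ = {E, G, J, K}; {B}⁺ = {B} — none reach the full schema.
{B, J}⁺: BJ→EF adds E, F; E→GJK adds G, K; BFK→CEG adds C → {B, C, E, F, G, J, K}. Minimal: {J}⁺ = {J}; {B}⁺ = {B} — none reach the full schema.
{B, F, K}⁺: BFK→CEG adds C, E, G; E→GJK adds J → {B, C, E, F, G, J, K}. Minimal: {F, K}⁺ = {F, K}; {B, K}⁺ = {B, K}; {B, F}⁺ = {B, F} — none reach the full schema.
{C, E, F}⁺: E→GJK adds G, J, K; CFJ→BEG adds B → {B, C, E, F, G, J, K}. Minimal: {E, F}⁺ = {E, F, G, J, K}; {C, F}⁺ = {C, F}; {C, E}⁺ = {C, E, G, J, K} — none reach the full schema.
{C, F, J}⁺: CFJ→BEG adds B, E, G; E→GJK adds K → {B, C, E, F, G, J, K}. Minimal: {F, J}⁺ = {F, J}; {C, J}⁺ = {C, J}; {C, F}⁺ = {C, F} — none reach the full schema.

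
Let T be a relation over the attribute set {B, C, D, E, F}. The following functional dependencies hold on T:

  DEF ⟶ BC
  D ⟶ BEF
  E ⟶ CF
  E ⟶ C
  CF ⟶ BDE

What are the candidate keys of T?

{D}, {E}, {C, F}

{D}⁺: D→BEF adds B, E, F; E→CF adds C → {B, C, D, E, F}.
{E}⁺: E→CF adds C, F; CF→BDE adds B, D → {B, C, D, E, F}.
{C, F}⁺: CF→BDE adds B, D, E → {B, C, D, E, F}. Minimal: {F}⁺ = {F}; {C}⁺ = {C} — none reach the full schema.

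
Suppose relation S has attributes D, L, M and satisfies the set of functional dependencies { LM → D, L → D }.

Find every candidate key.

Attributes L, M never appear on any right-hand side, so every candidate key must contain {L, M}.
{L, M}⁺ = {D, L, M}, which is all of the schema, so {L, M} is the only candidate key.

(L, M)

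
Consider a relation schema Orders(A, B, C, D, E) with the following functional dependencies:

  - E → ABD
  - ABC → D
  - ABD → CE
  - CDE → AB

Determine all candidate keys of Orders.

(E), (A, B, C), (A, B, D)

{E}⁺: E→ABD adds A, B, D; ABD→CE adds C → {A, B, C, D, E}.
{A, B, C}⁺: ABC→D adds D; ABD→CE adds E → {A, B, C, D, E}. Minimal: {B, C}⁺ = {B, C}; {A, C}⁺ = {A, C}; {A, B}⁺ = {A, B} — none reach the full schema.
{A, B, D}⁺: ABD→CE adds C, E → {A, B, C, D, E}. Minimal: {B, D}⁺ = {B, D}; {A, D}⁺ = {A, D}; {A, B}⁺ = {A, B} — none reach the full schema.
Any other superkey contains one of these as a subset, so there are no further candidate keys.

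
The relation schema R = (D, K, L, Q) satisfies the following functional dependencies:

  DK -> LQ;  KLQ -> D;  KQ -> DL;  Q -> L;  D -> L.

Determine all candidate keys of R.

{D, K}, {K, Q}

Attribute K never appears on the right-hand side of any dependency, so K must belong to every candidate key.
{K}⁺ = {K}, which is not all of the schema, so we must add further attributes.
{D, K}⁺: DK→LQ adds L, Q → {D, K, L, Q}. Minimal: {K}⁺ = {K}; {D}⁺ = {D, L} — none reach the full schema.
{K, Q}⁺: KQ→DL adds D, L → {D, K, L, Q}. Minimal: {Q}⁺ = {L, Q}; {K}⁺ = {K} — none reach the full schema.
Any other superkey contains one of these as a subset, so there are no further candidate keys.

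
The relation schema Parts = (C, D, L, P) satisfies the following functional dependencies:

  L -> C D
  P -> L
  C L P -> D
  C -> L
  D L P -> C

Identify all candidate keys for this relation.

Attribute P never appears on the right-hand side of any dependency, so P must belong to every candidate key.
{P}⁺ = {C, D, L, P}, which is all of the schema, so {P} is the only candidate key.

{P}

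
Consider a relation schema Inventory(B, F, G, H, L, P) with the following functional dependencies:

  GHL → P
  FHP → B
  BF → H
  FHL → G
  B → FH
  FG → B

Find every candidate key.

{B, L}, {F, G, L}, {F, H, L}

{B, L}⁺: B→FH adds F, H; FHL→G adds G; GHL→P adds P → {B, F, G, H, L, P}. Minimal: {L}⁺ = {L}; {B}⁺ = {B, F, H} — none reach the full schema.
{F, G, L}⁺: FG→B adds B; BF→H adds H; GHL→P adds P → {B, F, G, H, L, P}. Minimal: {G, L}⁺ = {G, L}; {F, L}⁺ = {F, L}; {F, G}⁺ = {B, F, G, H} — none reach the full schema.
{F, H, L}⁺: FHL→G adds G; FG→B adds B; GHL→P adds P → {B, F, G, H, L, P}. Minimal: {H, L}⁺ = {H, L}; {F, L}⁺ = {F, L}; {F, H}⁺ = {F, H} — none reach the full schema.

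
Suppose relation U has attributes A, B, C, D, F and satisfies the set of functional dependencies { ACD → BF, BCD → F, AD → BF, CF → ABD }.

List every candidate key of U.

Attribute C never appears on the right-hand side of any dependency, so C must belong to every candidate key.
{C}⁺ = {C}, which is not all of the schema, so we must add further attributes.
{C, F}⁺: CF→ABD adds A, B, D → {A, B, C, D, F}.
{A, C, D}⁺: ACD→BF adds B, F → {A, B, C, D, F}.
{B, C, D}⁺: BCD→F adds F; CF→ABD adds A → {A, B, C, D, F}.
Any other superkey contains one of these as a subset, so there are no further candidate keys.

(C, F), (A, C, D), (B, C, D)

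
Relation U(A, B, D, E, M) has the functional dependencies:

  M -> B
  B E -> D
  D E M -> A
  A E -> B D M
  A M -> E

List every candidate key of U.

{A, E}; {A, M}; {E, M}

{A, E}⁺: AE→BDM adds B, D, M → {A, B, D, E, M}. Minimal: {E}⁺ = {E}; {A}⁺ = {A} — none reach the full schema.
{A, M}⁺: M→B adds B; AM→E adds E; BE→D adds D → {A, B, D, E, M}. Minimal: {M}⁺ = {B, M}; {A}⁺ = {A} — none reach the full schema.
{E, M}⁺: M→B adds B; BE→D adds D; DEM→A adds A → {A, B, D, E, M}. Minimal: {M}⁺ = {B, M}; {E}⁺ = {E} — none reach the full schema.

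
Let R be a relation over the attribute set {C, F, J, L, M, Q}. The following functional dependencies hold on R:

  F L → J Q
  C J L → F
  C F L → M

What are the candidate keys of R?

Attributes C, L never appear on any right-hand side, so every candidate key must contain {C, L}.
{C, L}⁺ = {C, L}, which is not all of the schema, so we must add further attributes.
{C, F, L}⁺: FL→JQ adds J, Q; CFL→M adds M → {C, F, J, L, M, Q}.
{C, J, L}⁺: CJL→F adds F; CFL→M adds M; FL→JQ adds Q → {C, F, J, L, M, Q}.
Any other superkey contains one of these as a subset, so there are no further candidate keys.

(C, F, L), (C, J, L)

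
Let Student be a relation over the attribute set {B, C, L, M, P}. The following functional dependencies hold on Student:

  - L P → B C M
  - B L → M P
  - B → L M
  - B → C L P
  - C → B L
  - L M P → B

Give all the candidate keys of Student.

{B}, {C}, {L, P}

{B}⁺: B→LM adds L, M; B→CLP adds C, P → {B, C, L, M, P}.
{C}⁺: C→BL adds B, L; BL→MP adds M, P → {B, C, L, M, P}.
{L, P}⁺: LP→BCM adds B, C, M → {B, C, L, M, P}. Minimal: {P}⁺ = {P}; {L}⁺ = {L} — none reach the full schema.
Any other superkey contains one of these as a subset, so there are no further candidate keys.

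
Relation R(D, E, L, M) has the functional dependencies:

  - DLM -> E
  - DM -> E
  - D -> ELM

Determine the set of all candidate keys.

Attribute D never appears on the right-hand side of any dependency, so D must belong to every candidate key.
{D}⁺ = {D, E, L, M}, which is all of the schema, so {D} is the only candidate key.

{D}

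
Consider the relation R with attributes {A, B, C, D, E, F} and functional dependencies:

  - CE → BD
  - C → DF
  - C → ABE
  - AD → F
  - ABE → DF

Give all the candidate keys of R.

Attribute C never appears on the right-hand side of any dependency, so C must belong to every candidate key.
{C}⁺ = {A, B, C, D, E, F}, which is all of the schema, so {C} is the only candidate key.

{C}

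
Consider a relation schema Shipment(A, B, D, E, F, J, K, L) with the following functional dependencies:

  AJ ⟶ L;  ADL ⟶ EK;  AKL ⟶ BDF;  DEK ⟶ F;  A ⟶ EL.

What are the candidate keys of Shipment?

ADJ; AJK

Attributes A, J never appear on any right-hand side, so every candidate key must contain {A, J}.
{A, J}⁺ = {A, E, J, L}, which is not all of the schema, so we must add further attributes.
{A, D, J}⁺: AJ→L adds L; ADL→EK adds E, K; AKL→BDF adds B, F → {A, B, D, E, F, J, K, L}. Minimal: {D, J}⁺ = {D, J}; {A, J}⁺ = {A, E, J, L}; {A, D}⁺ = {A, B, D, E, F, K, L} — none reach the full schema.
{A, J, K}⁺: AJ→L adds L; AKL→BDF adds B, D, F; A→EL adds E → {A, B, D, E, F, J, K, L}. Minimal: {J, K}⁺ = {J, K}; {A, K}⁺ = {A, B, D, E, F, K, L}; {A, J}⁺ = {A, E, J, L} — none reach the full schema.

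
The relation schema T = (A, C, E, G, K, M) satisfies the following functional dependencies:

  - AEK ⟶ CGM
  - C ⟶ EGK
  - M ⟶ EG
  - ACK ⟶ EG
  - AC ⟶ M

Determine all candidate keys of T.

AC, AEK, AKM

{A, C}⁺: C→EGK adds E, G, K; AC→M adds M → {A, C, E, G, K, M}.
{A, E, K}⁺: AEK→CGM adds C, G, M → {A, C, E, G, K, M}.
{A, K, M}⁺: M→EG adds E, G; AEK→CGM adds C → {A, C, E, G, K, M}.
Any other superkey contains one of these as a subset, so there are no further candidate keys.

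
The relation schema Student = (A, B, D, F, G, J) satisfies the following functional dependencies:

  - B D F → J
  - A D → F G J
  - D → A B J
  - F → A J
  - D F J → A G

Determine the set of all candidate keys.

{D}

Attribute D never appears on the right-hand side of any dependency, so D must belong to every candidate key.
{D}⁺ = {A, B, D, F, G, J}, which is all of the schema, so {D} is the only candidate key.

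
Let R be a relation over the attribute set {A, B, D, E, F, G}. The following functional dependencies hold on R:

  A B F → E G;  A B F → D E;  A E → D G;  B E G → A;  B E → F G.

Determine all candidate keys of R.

Attribute B never appears on the right-hand side of any dependency, so B must belong to every candidate key.
{B}⁺ = {B}, which is not all of the schema, so we must add further attributes.
{B, E}⁺: BE→FG adds F, G; BEG→A adds A; ABF→DE adds D → {A, B, D, E, F, G}. Minimal: {E}⁺ = {E}; {B}⁺ = {B} — none reach the full schema.
{A, B, F}⁺: ABF→EG adds E, G; ABF→DE adds D → {A, B, D, E, F, G}. Minimal: {B, F}⁺ = {B, F}; {A, F}⁺ = {A, F}; {A, B}⁺ = {A, B} — none reach the full schema.

BE, ABF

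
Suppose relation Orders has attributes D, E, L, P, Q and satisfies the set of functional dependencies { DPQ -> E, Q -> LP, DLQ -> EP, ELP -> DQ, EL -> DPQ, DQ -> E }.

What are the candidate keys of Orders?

DQ, EL, EQ

{D, Q}⁺: Q→LP adds L, P; DLQ→EP adds E → {D, E, L, P, Q}.
{E, L}⁺: EL→DPQ adds D, P, Q → {D, E, L, P, Q}.
{E, Q}⁺: Q→LP adds L, P; ELP→DQ adds D → {D, E, L, P, Q}.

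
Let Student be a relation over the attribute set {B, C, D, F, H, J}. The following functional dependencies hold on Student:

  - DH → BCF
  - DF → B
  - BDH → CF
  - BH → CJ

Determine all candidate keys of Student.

{D, H}⁺: DH→BCF adds B, C, F; BH→CJ adds J → {B, C, D, F, H, J}. Minimal: {H}⁺ = {H}; {D}⁺ = {D} — none reach the full schema.

{D, H}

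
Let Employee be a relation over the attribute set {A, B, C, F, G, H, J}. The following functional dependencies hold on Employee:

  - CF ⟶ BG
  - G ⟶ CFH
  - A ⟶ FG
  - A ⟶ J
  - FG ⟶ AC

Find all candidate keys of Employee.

{A}, {G}, {C, F}

{A}⁺: A→FG adds F, G; A→J adds J; FG→AC adds C; CF→BG adds B; G→CFH adds H → {A, B, C, F, G, H, J}.
{G}⁺: G→CFH adds C, F, H; FG→AC adds A; CF→BG adds B; A→J adds J → {A, B, C, F, G, H, J}.
{C, F}⁺: CF→BG adds B, G; G→CFH adds H; FG→AC adds A; A→J adds J → {A, B, C, F, G, H, J}. Minimal: {F}⁺ = {F}; {C}⁺ = {C} — none reach the full schema.
Any other superkey contains one of these as a subset, so there are no further candidate keys.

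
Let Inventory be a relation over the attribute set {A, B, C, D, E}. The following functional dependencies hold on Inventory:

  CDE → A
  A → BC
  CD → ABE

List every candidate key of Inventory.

(A, D), (C, D)

Attribute D never appears on the right-hand side of any dependency, so D must belong to every candidate key.
{D}⁺ = {D}, which is not all of the schema, so we must add further attributes.
{A, D}⁺: A→BC adds B, C; CD→ABE adds E → {A, B, C, D, E}. Minimal: {D}⁺ = {D}; {A}⁺ = {A, B, C} — none reach the full schema.
{C, D}⁺: CD→ABE adds A, B, E → {A, B, C, D, E}. Minimal: {D}⁺ = {D}; {C}⁺ = {C} — none reach the full schema.
Any other superkey contains one of these as a subset, so there are no further candidate keys.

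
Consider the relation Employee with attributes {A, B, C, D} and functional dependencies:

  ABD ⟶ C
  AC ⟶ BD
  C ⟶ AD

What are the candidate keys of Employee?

{C}⁺: C→AD adds A, D; AC→BD adds B → {A, B, C, D}.
{A, B, D}⁺: ABD→C adds C → {A, B, C, D}.

{C}, {A, B, D}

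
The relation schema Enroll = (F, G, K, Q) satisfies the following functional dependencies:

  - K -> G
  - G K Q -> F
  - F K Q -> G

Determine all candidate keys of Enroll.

(K, Q)

{K, Q}⁺: K→G adds G; GKQ→F adds F → {F, G, K, Q}.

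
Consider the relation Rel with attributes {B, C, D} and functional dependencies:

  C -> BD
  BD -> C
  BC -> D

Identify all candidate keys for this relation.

(C); (B, D)

{C}⁺: C→BD adds B, D → {B, C, D}.
{B, D}⁺: BD→C adds C → {B, C, D}. Minimal: {D}⁺ = {D}; {B}⁺ = {B} — none reach the full schema.
Any other superkey contains one of these as a subset, so there are no further candidate keys.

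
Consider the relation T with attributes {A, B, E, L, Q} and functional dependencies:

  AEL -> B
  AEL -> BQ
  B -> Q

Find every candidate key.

Attributes A, E, L never appear on any right-hand side, so every candidate key must contain {A, E, L}.
{A, E, L}⁺ = {A, B, E, L, Q}, which is all of the schema, so {A, E, L} is the only candidate key.

(A, E, L)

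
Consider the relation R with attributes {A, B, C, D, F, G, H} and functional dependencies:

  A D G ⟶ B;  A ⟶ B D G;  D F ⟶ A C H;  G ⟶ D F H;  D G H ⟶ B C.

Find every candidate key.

{A}, {G}, {D, F}

{A}⁺: A→BDG adds B, D, G; G→DFH adds F, H; DGH→BC adds C → {A, B, C, D, F, G, H}.
{G}⁺: G→DFH adds D, F, H; DGH→BC adds B, C; DF→ACH adds A → {A, B, C, D, F, G, H}.
{D, F}⁺: DF→ACH adds A, C, H; A→BDG adds B, G → {A, B, C, D, F, G, H}. Minimal: {F}⁺ = {F}; {D}⁺ = {D} — none reach the full schema.
Any other superkey contains one of these as a subset, so there are no further candidate keys.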